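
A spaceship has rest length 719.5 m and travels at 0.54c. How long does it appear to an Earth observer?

Proper length L₀ = 719.5 m
γ = 1/√(1 - 0.54²) = 1.188
L = L₀/γ = 719.5/1.188 = 605.6 m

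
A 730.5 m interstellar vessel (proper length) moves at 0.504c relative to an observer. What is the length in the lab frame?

Proper length L₀ = 730.5 m
γ = 1/√(1 - 0.504²) = 1.1578
L = L₀/γ = 730.5/1.1578 = 630.9 m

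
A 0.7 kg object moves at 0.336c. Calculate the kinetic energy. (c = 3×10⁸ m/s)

γ = 1/√(1 - 0.336²) = 1.06173
γ - 1 = 0.06173
KE = (γ-1)mc² = 0.06173 × 0.7 × (3×10⁸)² = 3.889×10¹⁵ J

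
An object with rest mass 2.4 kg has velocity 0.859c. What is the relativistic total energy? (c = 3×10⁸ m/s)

γ = 1/√(1 - 0.859²) = 1.9532
mc² = 2.4 × (3×10⁸)² = 2.160×10¹⁷ J
E = γmc² = 1.9532 × 2.160×10¹⁷ = 4.219×10¹⁷ J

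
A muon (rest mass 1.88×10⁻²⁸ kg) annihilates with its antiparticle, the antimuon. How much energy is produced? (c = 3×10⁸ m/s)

Both particles have the same rest mass, so total mass = 2m
E = 2m·c² = 2 × 1.88×10⁻²⁸ × (3×10⁸)²
= 2 × 1.88×10⁻²⁸ × 9×10¹⁶
= 3.384×10⁻¹¹ J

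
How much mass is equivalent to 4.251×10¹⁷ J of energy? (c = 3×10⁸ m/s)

From E = mc², we get m = E/c²
c² = (3×10⁸)² = 9×10¹⁶ m²/s²
m = 4.251×10¹⁷ / 9×10¹⁶ = 4.723 kg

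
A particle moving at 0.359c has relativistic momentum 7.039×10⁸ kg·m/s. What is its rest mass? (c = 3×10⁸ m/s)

γ = 1/√(1 - 0.359²) = 1.0714
v = 0.359 × 3×10⁸ = 1.077×10⁸ m/s
m = p/(γv) = 7.039×10⁸/(1.0714 × 1.077×10⁸) = 6.100 kg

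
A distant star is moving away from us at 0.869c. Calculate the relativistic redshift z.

β = 0.869
(1+β)/(1-β) = 1.869/0.131 = 14.267
√(14.267) = 3.777
z = 3.777 - 1 = 2.777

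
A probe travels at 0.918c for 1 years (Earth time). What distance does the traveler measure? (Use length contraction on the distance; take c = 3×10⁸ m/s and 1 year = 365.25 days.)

Earth distance: d = v × t = 0.918c × 1 yr = 8.6910×10¹⁵ m
γ = 2.5216
d' = d/γ = 8.6910×10¹⁵/2.5216 = 3.447×10¹⁵ m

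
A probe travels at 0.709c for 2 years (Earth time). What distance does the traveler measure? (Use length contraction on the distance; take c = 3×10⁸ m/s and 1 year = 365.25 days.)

Earth distance: d = v × t = 0.709c × 2 yr = 1.34246×10¹⁶ m
γ = 1.41802
d' = d/γ = 1.34246×10¹⁶/1.41802 = 9.467×10¹⁵ m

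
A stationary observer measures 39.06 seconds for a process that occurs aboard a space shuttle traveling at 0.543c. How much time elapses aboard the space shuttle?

Dilated time Δt = 39.06 seconds
γ = 1/√(1 - 0.543²) = 1.191
Δt₀ = Δt/γ = 39.06/1.191 = 32.80 seconds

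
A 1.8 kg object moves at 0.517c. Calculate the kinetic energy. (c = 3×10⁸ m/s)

γ = 1/√(1 - 0.517²) = 1.168244
γ - 1 = 0.168244
KE = (γ-1)mc² = 0.168244 × 1.8 × (3×10⁸)² = 2.726×10¹⁶ J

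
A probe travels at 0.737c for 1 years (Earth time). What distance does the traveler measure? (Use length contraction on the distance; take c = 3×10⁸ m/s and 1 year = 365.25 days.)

Earth distance: d = v × t = 0.737c × 1 yr = 6.9774×10¹⁵ m
γ = 1.4795
d' = d/γ = 6.9774×10¹⁵/1.4795 = 4.716×10¹⁵ m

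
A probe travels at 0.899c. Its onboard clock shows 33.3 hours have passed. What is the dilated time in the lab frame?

Proper time Δt₀ = 33.3 hours
γ = 1/√(1 - 0.899²) = 2.2834
Δt = γΔt₀ = 2.2834 × 33.3 = 76.04 hours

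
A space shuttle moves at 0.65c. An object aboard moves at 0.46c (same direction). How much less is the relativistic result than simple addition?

Classical: u' + v = 0.46 + 0.65 = 1.11c
Relativistic: u = (0.46 + 0.65)/(1 + 0.299) = 1.11/1.299 = 0.8545c
Difference: 1.11 - 0.8545 = 0.2555c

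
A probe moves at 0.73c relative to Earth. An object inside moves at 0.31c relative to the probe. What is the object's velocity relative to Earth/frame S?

u = (u' + v)/(1 + u'v/c²)
Numerator: 0.31 + 0.73 = 1.04
Denominator: 1 + 0.2263 = 1.2263
u = 1.04/1.2263 = 0.8481c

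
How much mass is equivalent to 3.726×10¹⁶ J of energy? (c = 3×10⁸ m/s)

From E = mc², we get m = E/c²
c² = (3×10⁸)² = 9×10¹⁶ m²/s²
m = 3.726×10¹⁶ / 9×10¹⁶ = 0.4140 kg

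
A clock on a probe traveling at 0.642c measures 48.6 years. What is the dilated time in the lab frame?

Proper time Δt₀ = 48.6 years
γ = 1/√(1 - 0.642²) = 1.3043
Δt = γΔt₀ = 1.3043 × 48.6 = 63.39 years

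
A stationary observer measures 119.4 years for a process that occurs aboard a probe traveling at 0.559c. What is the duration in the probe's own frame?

Dilated time Δt = 119.4 years
γ = 1/√(1 - 0.559²) = 1.206
Δt₀ = Δt/γ = 119.4/1.206 = 99.00 years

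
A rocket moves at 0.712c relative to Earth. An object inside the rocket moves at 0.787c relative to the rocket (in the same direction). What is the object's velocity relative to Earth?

u = (u' + v)/(1 + u'v/c²)
Numerator: 0.787 + 0.712 = 1.499
Denominator: 1 + 0.560344 = 1.560344
u = 1.499/1.560344 = 0.9607c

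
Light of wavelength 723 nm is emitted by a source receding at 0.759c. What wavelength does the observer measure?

β = 0.759
Wavelength Doppler factor = √(1.759/0.241) = √(7.2988) = 2.7016
λ_obs = 723 × 2.7016 = 1953 nm (redshift)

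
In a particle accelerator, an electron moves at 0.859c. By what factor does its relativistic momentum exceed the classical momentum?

p_rel = γmv, p_class = mv
Ratio = γ = 1/√(1 - 0.859²)
= 1/√(0.262119) = 1.953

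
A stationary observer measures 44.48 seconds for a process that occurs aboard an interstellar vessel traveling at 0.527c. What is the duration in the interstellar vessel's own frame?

Dilated time Δt = 44.48 seconds
γ = 1/√(1 - 0.527²) = 1.1767
Δt₀ = Δt/γ = 44.48/1.1767 = 37.80 seconds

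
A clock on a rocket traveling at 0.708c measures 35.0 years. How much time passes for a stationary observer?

Proper time Δt₀ = 35.0 years
γ = 1/√(1 - 0.708²) = 1.416
Δt = γΔt₀ = 1.416 × 35.0 = 49.56 years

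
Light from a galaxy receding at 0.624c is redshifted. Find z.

β = 0.624
(1+β)/(1-β) = 1.624/0.376 = 4.319
√(4.319) = 2.078
z = 2.078 - 1 = 1.078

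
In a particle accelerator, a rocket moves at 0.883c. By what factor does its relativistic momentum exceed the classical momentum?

p_rel = γmv, p_class = mv
Ratio = γ = 1/√(1 - 0.883²)
= 1/√(0.220311) = 2.131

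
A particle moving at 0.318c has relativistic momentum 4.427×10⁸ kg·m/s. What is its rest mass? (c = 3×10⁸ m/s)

γ = 1/√(1 - 0.318²) = 1.05475
v = 0.318 × 3×10⁸ = 9.540×10⁷ m/s
m = p/(γv) = 4.427×10⁸/(1.05475 × 9.540×10⁷) = 4.400 kg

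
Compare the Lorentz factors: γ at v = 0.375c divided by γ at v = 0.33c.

γ₁ = 1/√(1 - 0.375²) = 1.0787
γ₂ = 1/√(1 - 0.33²) = 1.0593
γ₁/γ₂ = 1.0787/1.0593 = 1.018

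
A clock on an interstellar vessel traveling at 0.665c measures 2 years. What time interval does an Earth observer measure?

Proper time Δt₀ = 2 years
γ = 1/√(1 - 0.665²) = 1.339
Δt = γΔt₀ = 1.339 × 2 = 2.678 years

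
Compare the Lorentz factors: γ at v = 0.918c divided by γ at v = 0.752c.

γ₁ = 1/√(1 - 0.918²) = 2.522
γ₂ = 1/√(1 - 0.752²) = 1.517
γ₁/γ₂ = 2.522/1.517 = 1.662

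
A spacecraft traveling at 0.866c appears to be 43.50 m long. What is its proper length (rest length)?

Contracted length L = 43.50 m
γ = 1/√(1 - 0.866²) = 1.9998
L₀ = γL = 1.9998 × 43.50 = 86.99 m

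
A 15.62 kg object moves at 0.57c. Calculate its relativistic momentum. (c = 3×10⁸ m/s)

γ = 1/√(1 - 0.57²) = 1.217
v = 0.57 × 3×10⁸ = 1.710×10⁸ m/s
p = γmv = 1.217 × 15.62 × 1.710×10⁸ = 3.251×10⁹ kg·m/s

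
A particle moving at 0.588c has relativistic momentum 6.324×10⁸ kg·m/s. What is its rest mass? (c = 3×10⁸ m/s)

γ = 1/√(1 - 0.588²) = 1.2363
v = 0.588 × 3×10⁸ = 1.764×10⁸ m/s
m = p/(γv) = 6.324×10⁸/(1.2363 × 1.764×10⁸) = 2.900 kg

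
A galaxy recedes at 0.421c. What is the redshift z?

β = 0.421
(1+β)/(1-β) = 1.421/0.579 = 2.4542
√(2.4542) = 1.5666
z = 1.5666 - 1 = 0.5666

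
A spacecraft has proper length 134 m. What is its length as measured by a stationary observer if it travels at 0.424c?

Proper length L₀ = 134 m
γ = 1/√(1 - 0.424²) = 1.104
L = L₀/γ = 134/1.104 = 121.4 m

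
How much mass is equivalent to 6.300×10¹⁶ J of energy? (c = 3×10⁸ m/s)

From E = mc², we get m = E/c²
c² = (3×10⁸)² = 9×10¹⁶ m²/s²
m = 6.300×10¹⁶ / 9×10¹⁶ = 0.7000 kg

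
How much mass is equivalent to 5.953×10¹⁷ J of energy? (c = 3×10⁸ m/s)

From E = mc², we get m = E/c²
c² = (3×10⁸)² = 9×10¹⁶ m²/s²
m = 5.953×10¹⁷ / 9×10¹⁶ = 6.614 kg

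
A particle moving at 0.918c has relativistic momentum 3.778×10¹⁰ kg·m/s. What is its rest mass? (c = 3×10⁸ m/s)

γ = 1/√(1 - 0.918²) = 2.5216
v = 0.918 × 3×10⁸ = 2.754×10⁸ m/s
m = p/(γv) = 3.778×10¹⁰/(2.5216 × 2.754×10⁸) = 54.40 kg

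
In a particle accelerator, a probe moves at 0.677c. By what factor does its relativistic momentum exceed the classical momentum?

p_rel = γmv, p_class = mv
Ratio = γ = 1/√(1 - 0.677²)
= 1/√(0.541671) = 1.359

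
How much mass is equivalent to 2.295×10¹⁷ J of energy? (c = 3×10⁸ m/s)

From E = mc², we get m = E/c²
c² = (3×10⁸)² = 9×10¹⁶ m²/s²
m = 2.295×10¹⁷ / 9×10¹⁶ = 2.550 kg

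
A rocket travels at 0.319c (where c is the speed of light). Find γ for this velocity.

v/c = 0.319, so (v/c)² = 0.101761
1 - (v/c)² = 0.898239
γ = 1/√(0.898239) = 1.055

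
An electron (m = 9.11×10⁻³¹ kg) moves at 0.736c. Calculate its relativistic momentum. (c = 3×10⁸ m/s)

γ = 1/√(1 - 0.736²) = 1.477
v = 0.736 × 3×10⁸ = 2.208×10⁸ m/s
p = γmv = 1.477 × 9.11×10⁻³¹ × 2.208×10⁸ = 2.971×10⁻²² kg·m/s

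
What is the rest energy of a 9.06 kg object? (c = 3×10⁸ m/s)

c² = (3×10⁸)² = 9.000×10¹⁶ m²/s²
E₀ = mc² = 9.06 × 9.000×10¹⁶ = 8.154×10¹⁷ J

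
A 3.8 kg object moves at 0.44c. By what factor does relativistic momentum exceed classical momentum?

p_rel = γmv, p_class = mv
Ratio = γ = 1/√(1 - 0.44²) = 1.114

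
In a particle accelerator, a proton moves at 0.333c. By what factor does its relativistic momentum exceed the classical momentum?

p_rel = γmv, p_class = mv
Ratio = γ = 1/√(1 - 0.333²)
= 1/√(0.889111) = 1.061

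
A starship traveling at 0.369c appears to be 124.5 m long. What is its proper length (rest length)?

Contracted length L = 124.5 m
γ = 1/√(1 - 0.369²) = 1.076
L₀ = γL = 1.076 × 124.5 = 134.0 m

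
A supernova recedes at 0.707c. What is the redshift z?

β = 0.707
(1+β)/(1-β) = 1.707/0.293 = 5.826
√(5.826) = 2.414
z = 2.414 - 1 = 1.414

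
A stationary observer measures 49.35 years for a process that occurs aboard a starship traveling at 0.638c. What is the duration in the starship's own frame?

Dilated time Δt = 49.35 years
γ = 1/√(1 - 0.638²) = 1.2986
Δt₀ = Δt/γ = 49.35/1.2986 = 38.00 years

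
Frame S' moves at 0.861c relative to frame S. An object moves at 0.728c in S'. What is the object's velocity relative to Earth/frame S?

u = (u' + v)/(1 + u'v/c²)
Numerator: 0.728 + 0.861 = 1.589
Denominator: 1 + 0.626808 = 1.626808
u = 1.589/1.626808 = 0.9768c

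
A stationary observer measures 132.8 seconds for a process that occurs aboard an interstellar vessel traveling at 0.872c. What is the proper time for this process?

Dilated time Δt = 132.8 seconds
γ = 1/√(1 - 0.872²) = 2.0429
Δt₀ = Δt/γ = 132.8/2.0429 = 65.01 seconds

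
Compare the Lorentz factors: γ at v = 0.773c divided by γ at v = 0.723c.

γ₁ = 1/√(1 - 0.773²) = 1.576
γ₂ = 1/√(1 - 0.723²) = 1.447
γ₁/γ₂ = 1.576/1.447 = 1.089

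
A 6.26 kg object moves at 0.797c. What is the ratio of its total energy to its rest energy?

E = γmc², E₀ = mc²
E/E₀ = γ = 1/√(1 - 0.797²) = 1.656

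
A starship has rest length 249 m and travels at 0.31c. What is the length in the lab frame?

Proper length L₀ = 249 m
γ = 1/√(1 - 0.31²) = 1.052
L = L₀/γ = 249/1.052 = 236.7 m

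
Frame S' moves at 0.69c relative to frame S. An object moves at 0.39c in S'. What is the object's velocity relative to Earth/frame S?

u = (u' + v)/(1 + u'v/c²)
Numerator: 0.39 + 0.69 = 1.08
Denominator: 1 + 0.2691 = 1.2691
u = 1.08/1.2691 = 0.8510c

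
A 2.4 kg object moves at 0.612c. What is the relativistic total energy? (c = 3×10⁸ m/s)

γ = 1/√(1 - 0.612²) = 1.2644
mc² = 2.4 × (3×10⁸)² = 2.160×10¹⁷ J
E = γmc² = 1.2644 × 2.160×10¹⁷ = 2.731×10¹⁷ J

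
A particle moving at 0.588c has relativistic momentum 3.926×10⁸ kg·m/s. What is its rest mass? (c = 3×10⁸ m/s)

γ = 1/√(1 - 0.588²) = 1.2363
v = 0.588 × 3×10⁸ = 1.764×10⁸ m/s
m = p/(γv) = 3.926×10⁸/(1.2363 × 1.764×10⁸) = 1.800 kg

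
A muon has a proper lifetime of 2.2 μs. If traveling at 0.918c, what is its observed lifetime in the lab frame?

Proper lifetime τ₀ = 2.2 μs
γ = 1/√(1 - 0.918²) = 2.52156
τ = γτ₀ = 2.52156 × 2.2 μs = 5.547 μs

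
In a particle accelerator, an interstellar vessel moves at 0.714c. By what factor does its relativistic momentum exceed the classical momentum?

p_rel = γmv, p_class = mv
Ratio = γ = 1/√(1 - 0.714²)
= 1/√(0.490204) = 1.428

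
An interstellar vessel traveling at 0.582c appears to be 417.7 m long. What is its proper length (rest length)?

Contracted length L = 417.7 m
γ = 1/√(1 - 0.582²) = 1.22973
L₀ = γL = 1.22973 × 417.7 = 513.7 m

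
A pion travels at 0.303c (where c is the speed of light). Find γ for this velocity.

v/c = 0.303, so (v/c)² = 0.091809
1 - (v/c)² = 0.908191
γ = 1/√(0.908191) = 1.049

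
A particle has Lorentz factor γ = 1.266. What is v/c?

From γ = 1/√(1 - v²/c²):
1/γ² = 1/1.266² = 0.62393
v²/c² = 1 - 0.62393 = 0.37607
v/c = √(0.37607) = 0.6132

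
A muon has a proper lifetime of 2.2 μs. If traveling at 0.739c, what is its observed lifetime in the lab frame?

Proper lifetime τ₀ = 2.2 μs
γ = 1/√(1 - 0.739²) = 1.48433
τ = γτ₀ = 1.48433 × 2.2 μs = 3.266 μs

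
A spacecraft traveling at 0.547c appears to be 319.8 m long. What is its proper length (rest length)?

Contracted length L = 319.8 m
γ = 1/√(1 - 0.547²) = 1.1946
L₀ = γL = 1.1946 × 319.8 = 382.0 m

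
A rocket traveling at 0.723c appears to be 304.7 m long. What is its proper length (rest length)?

Contracted length L = 304.7 m
γ = 1/√(1 - 0.723²) = 1.4475
L₀ = γL = 1.4475 × 304.7 = 441.1 m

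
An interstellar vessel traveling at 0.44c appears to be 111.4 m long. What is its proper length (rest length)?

Contracted length L = 111.4 m
γ = 1/√(1 - 0.44²) = 1.114
L₀ = γL = 1.114 × 111.4 = 124.1 m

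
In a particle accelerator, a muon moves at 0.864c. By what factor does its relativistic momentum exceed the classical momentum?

p_rel = γmv, p_class = mv
Ratio = γ = 1/√(1 - 0.864²)
= 1/√(0.253504) = 1.986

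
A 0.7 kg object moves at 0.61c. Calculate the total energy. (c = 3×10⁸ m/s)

γ = 1/√(1 - 0.61²) = 1.262
mc² = 0.7 × (3×10⁸)² = 6.300×10¹⁶ J
E = γmc² = 1.262 × 6.300×10¹⁶ = 7.951×10¹⁶ J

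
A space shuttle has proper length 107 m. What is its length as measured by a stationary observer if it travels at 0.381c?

Proper length L₀ = 107 m
γ = 1/√(1 - 0.381²) = 1.0816
L = L₀/γ = 107/1.0816 = 98.93 m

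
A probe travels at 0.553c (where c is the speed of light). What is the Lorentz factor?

v/c = 0.553, so (v/c)² = 0.305809
1 - (v/c)² = 0.694191
γ = 1/√(0.694191) = 1.200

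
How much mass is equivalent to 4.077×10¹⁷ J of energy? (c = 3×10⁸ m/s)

From E = mc², we get m = E/c²
c² = (3×10⁸)² = 9×10¹⁶ m²/s²
m = 4.077×10¹⁷ / 9×10¹⁶ = 4.530 kg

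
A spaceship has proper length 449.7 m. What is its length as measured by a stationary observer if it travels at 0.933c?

Proper length L₀ = 449.7 m
γ = 1/√(1 - 0.933²) = 2.779
L = L₀/γ = 449.7/2.779 = 161.8 m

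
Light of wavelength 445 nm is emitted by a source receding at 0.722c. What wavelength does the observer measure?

β = 0.722
Wavelength Doppler factor = √(1.722/0.278) = √(6.194) = 2.489
λ_obs = 445 × 2.489 = 1108 nm (redshift)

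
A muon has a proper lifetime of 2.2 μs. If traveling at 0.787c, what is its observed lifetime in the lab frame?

Proper lifetime τ₀ = 2.2 μs
γ = 1/√(1 - 0.787²) = 1.621
τ = γτ₀ = 1.621 × 2.2 μs = 3.566 μs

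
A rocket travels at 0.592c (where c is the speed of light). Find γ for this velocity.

v/c = 0.592, so (v/c)² = 0.350464
1 - (v/c)² = 0.649536
γ = 1/√(0.649536) = 1.241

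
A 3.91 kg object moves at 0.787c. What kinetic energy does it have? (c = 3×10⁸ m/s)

γ = 1/√(1 - 0.787²) = 1.6209
γ - 1 = 0.6209
KE = (γ-1)mc² = 0.6209 × 3.91 × (3×10⁸)² = 2.185×10¹⁷ J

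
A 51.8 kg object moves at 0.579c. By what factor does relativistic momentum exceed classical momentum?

p_rel = γmv, p_class = mv
Ratio = γ = 1/√(1 - 0.579²) = 1.227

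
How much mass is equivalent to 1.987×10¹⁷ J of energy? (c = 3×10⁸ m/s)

From E = mc², we get m = E/c²
c² = (3×10⁸)² = 9×10¹⁶ m²/s²
m = 1.987×10¹⁷ / 9×10¹⁶ = 2.208 kg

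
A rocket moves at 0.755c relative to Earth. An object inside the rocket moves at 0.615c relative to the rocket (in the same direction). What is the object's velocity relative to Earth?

u = (u' + v)/(1 + u'v/c²)
Numerator: 0.615 + 0.755 = 1.37
Denominator: 1 + 0.464325 = 1.464325
u = 1.37/1.464325 = 0.9356c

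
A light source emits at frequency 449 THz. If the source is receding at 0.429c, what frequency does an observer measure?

β = v/c = 0.429
(1-β)/(1+β) = 0.571/1.429 = 0.3996
Doppler factor = √(0.3996) = 0.6321
f_obs = 449 × 0.6321 = 283.8 THz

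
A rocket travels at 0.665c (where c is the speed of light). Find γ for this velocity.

v/c = 0.665, so (v/c)² = 0.442225
1 - (v/c)² = 0.557775
γ = 1/√(0.557775) = 1.339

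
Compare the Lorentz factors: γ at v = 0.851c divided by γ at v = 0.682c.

γ₁ = 1/√(1 - 0.851²) = 1.904
γ₂ = 1/√(1 - 0.682²) = 1.367
γ₁/γ₂ = 1.904/1.367 = 1.393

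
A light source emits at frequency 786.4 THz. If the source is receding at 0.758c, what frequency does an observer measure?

β = v/c = 0.758
(1-β)/(1+β) = 0.242/1.758 = 0.13766
Doppler factor = √(0.13766) = 0.3710
f_obs = 786.4 × 0.3710 = 291.8 THz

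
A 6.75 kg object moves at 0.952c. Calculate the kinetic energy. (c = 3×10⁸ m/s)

γ = 1/√(1 - 0.952²) = 3.267
γ - 1 = 2.267
KE = (γ-1)mc² = 2.267 × 6.75 × (3×10⁸)² = 1.377×10¹⁸ J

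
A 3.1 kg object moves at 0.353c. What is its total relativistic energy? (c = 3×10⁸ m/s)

γ = 1/√(1 - 0.353²) = 1.0688
mc² = 3.1 × (3×10⁸)² = 2.790×10¹⁷ J
E = γmc² = 1.0688 × 2.790×10¹⁷ = 2.982×10¹⁷ J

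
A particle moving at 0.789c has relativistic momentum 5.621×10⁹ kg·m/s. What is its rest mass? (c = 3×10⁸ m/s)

γ = 1/√(1 - 0.789²) = 1.628
v = 0.789 × 3×10⁸ = 2.367×10⁸ m/s
m = p/(γv) = 5.621×10⁹/(1.628 × 2.367×10⁸) = 14.59 kg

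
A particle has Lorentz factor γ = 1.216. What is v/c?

From γ = 1/√(1 - v²/c²):
1/γ² = 1/1.216² = 0.67629
v²/c² = 1 - 0.67629 = 0.32371
v/c = √(0.32371) = 0.5690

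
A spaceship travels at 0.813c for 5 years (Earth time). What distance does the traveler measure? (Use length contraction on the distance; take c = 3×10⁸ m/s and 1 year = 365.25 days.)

Earth distance: d = v × t = 0.813c × 5 yr = 3.848×10¹⁶ m
γ = 1.717
d' = d/γ = 3.848×10¹⁶/1.717 = 2.241×10¹⁶ m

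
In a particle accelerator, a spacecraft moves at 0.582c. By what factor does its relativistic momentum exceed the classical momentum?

p_rel = γmv, p_class = mv
Ratio = γ = 1/√(1 - 0.582²)
= 1/√(0.661276) = 1.230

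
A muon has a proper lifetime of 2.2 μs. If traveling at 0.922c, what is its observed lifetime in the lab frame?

Proper lifetime τ₀ = 2.2 μs
γ = 1/√(1 - 0.922²) = 2.5827
τ = γτ₀ = 2.5827 × 2.2 μs = 5.682 μs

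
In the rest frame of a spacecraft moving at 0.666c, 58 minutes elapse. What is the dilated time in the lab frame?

Proper time Δt₀ = 58 minutes
γ = 1/√(1 - 0.666²) = 1.3406
Δt = γΔt₀ = 1.3406 × 58 = 77.75 minutes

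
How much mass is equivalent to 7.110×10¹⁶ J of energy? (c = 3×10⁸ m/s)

From E = mc², we get m = E/c²
c² = (3×10⁸)² = 9×10¹⁶ m²/s²
m = 7.110×10¹⁶ / 9×10¹⁶ = 0.7900 kg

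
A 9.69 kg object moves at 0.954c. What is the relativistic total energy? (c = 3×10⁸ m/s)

γ = 1/√(1 - 0.954²) = 3.3355
mc² = 9.69 × (3×10⁸)² = 8.721×10¹⁷ J
E = γmc² = 3.3355 × 8.721×10¹⁷ = 2.909×10¹⁸ J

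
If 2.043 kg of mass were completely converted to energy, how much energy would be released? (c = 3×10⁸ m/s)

Using E = mc²:
c² = (3×10⁸)² = 9×10¹⁶ m²/s²
E = 2.043 × 9×10¹⁶ = 1.839×10¹⁷ J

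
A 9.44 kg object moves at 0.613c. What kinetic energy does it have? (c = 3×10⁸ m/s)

γ = 1/√(1 - 0.613²) = 1.2657
γ - 1 = 0.2657
KE = (γ-1)mc² = 0.2657 × 9.44 × (3×10⁸)² = 2.257×10¹⁷ J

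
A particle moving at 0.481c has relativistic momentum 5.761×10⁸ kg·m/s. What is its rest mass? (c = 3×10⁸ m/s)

γ = 1/√(1 - 0.481²) = 1.1406
v = 0.481 × 3×10⁸ = 1.443×10⁸ m/s
m = p/(γv) = 5.761×10⁸/(1.1406 × 1.443×10⁸) = 3.500 kg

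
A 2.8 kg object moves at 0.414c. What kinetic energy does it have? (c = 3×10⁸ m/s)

γ = 1/√(1 - 0.414²) = 1.09857
γ - 1 = 0.09857
KE = (γ-1)mc² = 0.09857 × 2.8 × (3×10⁸)² = 2.484×10¹⁶ J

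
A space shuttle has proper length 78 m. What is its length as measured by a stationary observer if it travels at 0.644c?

Proper length L₀ = 78 m
γ = 1/√(1 - 0.644²) = 1.3071
L = L₀/γ = 78/1.3071 = 59.67 m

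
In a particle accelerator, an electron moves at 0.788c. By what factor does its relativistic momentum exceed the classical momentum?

p_rel = γmv, p_class = mv
Ratio = γ = 1/√(1 - 0.788²)
= 1/√(0.379056) = 1.624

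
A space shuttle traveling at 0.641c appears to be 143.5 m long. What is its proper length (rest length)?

Contracted length L = 143.5 m
γ = 1/√(1 - 0.641²) = 1.303
L₀ = γL = 1.303 × 143.5 = 187.0 m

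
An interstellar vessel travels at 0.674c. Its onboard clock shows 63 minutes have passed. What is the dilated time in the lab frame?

Proper time Δt₀ = 63 minutes
γ = 1/√(1 - 0.674²) = 1.3537
Δt = γΔt₀ = 1.3537 × 63 = 85.28 minutes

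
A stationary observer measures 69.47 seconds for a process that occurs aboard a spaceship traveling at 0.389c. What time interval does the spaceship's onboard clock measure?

Dilated time Δt = 69.47 seconds
γ = 1/√(1 - 0.389²) = 1.0855
Δt₀ = Δt/γ = 69.47/1.0855 = 64.00 seconds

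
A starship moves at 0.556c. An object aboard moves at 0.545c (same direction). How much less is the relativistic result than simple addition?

Classical: u' + v = 0.545 + 0.556 = 1.101c
Relativistic: u = (0.545 + 0.556)/(1 + 0.30302) = 1.101/1.30302 = 0.8450c
Difference: 1.101 - 0.8450 = 0.2560c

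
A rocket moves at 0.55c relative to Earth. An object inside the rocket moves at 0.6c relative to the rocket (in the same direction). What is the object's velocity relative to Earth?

u = (u' + v)/(1 + u'v/c²)
Numerator: 0.6 + 0.55 = 1.15
Denominator: 1 + 0.33 = 1.33
u = 1.15/1.33 = 0.8647c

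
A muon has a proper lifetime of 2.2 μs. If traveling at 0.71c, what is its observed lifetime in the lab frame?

Proper lifetime τ₀ = 2.2 μs
γ = 1/√(1 - 0.71²) = 1.420
τ = γτ₀ = 1.420 × 2.2 μs = 3.124 μs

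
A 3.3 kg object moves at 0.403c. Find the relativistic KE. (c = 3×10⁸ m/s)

γ = 1/√(1 - 0.403²) = 1.09266
γ - 1 = 0.09266
KE = (γ-1)mc² = 0.09266 × 3.3 × (3×10⁸)² = 2.752×10¹⁶ J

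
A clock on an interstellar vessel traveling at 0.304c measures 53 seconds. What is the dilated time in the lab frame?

Proper time Δt₀ = 53 seconds
γ = 1/√(1 - 0.304²) = 1.0497
Δt = γΔt₀ = 1.0497 × 53 = 55.63 seconds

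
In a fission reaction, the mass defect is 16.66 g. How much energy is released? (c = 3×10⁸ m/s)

Convert mass defect: Δm = 16.66 g = 0.01666 kg
E = Δm·c² = 0.01666 × (3×10⁸)²
= 0.01666 × 9×10¹⁶ = 1.499×10¹⁵ J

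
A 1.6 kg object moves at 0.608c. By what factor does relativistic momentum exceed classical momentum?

p_rel = γmv, p_class = mv
Ratio = γ = 1/√(1 - 0.608²) = 1.260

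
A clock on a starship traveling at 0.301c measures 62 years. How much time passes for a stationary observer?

Proper time Δt₀ = 62 years
γ = 1/√(1 - 0.301²) = 1.04863
Δt = γΔt₀ = 1.04863 × 62 = 65.02 years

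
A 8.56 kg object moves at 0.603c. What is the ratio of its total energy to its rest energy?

E = γmc², E₀ = mc²
E/E₀ = γ = 1/√(1 - 0.603²) = 1.254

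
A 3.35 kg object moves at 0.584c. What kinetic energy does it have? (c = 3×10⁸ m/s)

γ = 1/√(1 - 0.584²) = 1.2319
γ - 1 = 0.2319
KE = (γ-1)mc² = 0.2319 × 3.35 × (3×10⁸)² = 6.992×10¹⁶ J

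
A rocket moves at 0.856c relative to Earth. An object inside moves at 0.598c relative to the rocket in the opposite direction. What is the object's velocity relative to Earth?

Object's velocity in rocket frame is u' = -0.598c
u = (u' + v)/(1 + u'v/c²) = (v - 0.598)/(1 - 0.598·v/c²)
Numerator: 0.856 - 0.598 = 0.258
Denominator: 1 - 0.511888 = 0.488112
u = 0.258/0.488112 = 0.5286c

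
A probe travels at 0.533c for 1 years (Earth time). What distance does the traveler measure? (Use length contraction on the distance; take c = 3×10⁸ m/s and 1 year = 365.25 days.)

Earth distance: d = v × t = 0.533c × 1 yr = 5.04606×10¹⁵ m
γ = 1.18187
d' = d/γ = 5.04606×10¹⁵/1.18187 = 4.270×10¹⁵ m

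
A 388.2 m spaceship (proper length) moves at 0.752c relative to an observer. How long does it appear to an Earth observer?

Proper length L₀ = 388.2 m
γ = 1/√(1 - 0.752²) = 1.517
L = L₀/γ = 388.2/1.517 = 255.9 m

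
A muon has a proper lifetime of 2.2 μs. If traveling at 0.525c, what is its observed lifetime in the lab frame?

Proper lifetime τ₀ = 2.2 μs
γ = 1/√(1 - 0.525²) = 1.175
τ = γτ₀ = 1.175 × 2.2 μs = 2.585 μs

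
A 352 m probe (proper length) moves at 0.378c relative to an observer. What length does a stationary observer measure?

Proper length L₀ = 352 m
γ = 1/√(1 - 0.378²) = 1.080
L = L₀/γ = 352/1.080 = 325.9 m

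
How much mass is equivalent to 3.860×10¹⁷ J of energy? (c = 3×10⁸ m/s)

From E = mc², we get m = E/c²
c² = (3×10⁸)² = 9×10¹⁶ m²/s²
m = 3.860×10¹⁷ / 9×10¹⁶ = 4.289 kg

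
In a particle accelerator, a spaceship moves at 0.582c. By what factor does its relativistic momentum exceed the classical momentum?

p_rel = γmv, p_class = mv
Ratio = γ = 1/√(1 - 0.582²)
= 1/√(0.661276) = 1.230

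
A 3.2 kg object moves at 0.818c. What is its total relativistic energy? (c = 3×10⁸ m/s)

γ = 1/√(1 - 0.818²) = 1.7385
mc² = 3.2 × (3×10⁸)² = 2.880×10¹⁷ J
E = γmc² = 1.7385 × 2.880×10¹⁷ = 5.007×10¹⁷ J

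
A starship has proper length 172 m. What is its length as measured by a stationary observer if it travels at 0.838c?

Proper length L₀ = 172 m
γ = 1/√(1 - 0.838²) = 1.8326
L = L₀/γ = 172/1.8326 = 93.86 m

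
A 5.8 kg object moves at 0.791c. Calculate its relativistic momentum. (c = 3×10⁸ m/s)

γ = 1/√(1 - 0.791²) = 1.6345
v = 0.791 × 3×10⁸ = 2.373×10⁸ m/s
p = γmv = 1.6345 × 5.8 × 2.373×10⁸ = 2.250×10⁹ kg·m/s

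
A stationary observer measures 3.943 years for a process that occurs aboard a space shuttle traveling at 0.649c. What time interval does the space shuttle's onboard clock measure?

Dilated time Δt = 3.943 years
γ = 1/√(1 - 0.649²) = 1.3144
Δt₀ = Δt/γ = 3.943/1.3144 = 3.000 years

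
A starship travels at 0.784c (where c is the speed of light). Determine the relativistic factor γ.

v/c = 0.784, so (v/c)² = 0.614656
1 - (v/c)² = 0.385344
γ = 1/√(0.385344) = 1.611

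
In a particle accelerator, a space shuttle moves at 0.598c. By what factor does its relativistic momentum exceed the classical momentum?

p_rel = γmv, p_class = mv
Ratio = γ = 1/√(1 - 0.598²)
= 1/√(0.642396) = 1.248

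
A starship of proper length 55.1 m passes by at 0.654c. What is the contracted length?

Proper length L₀ = 55.1 m
γ = 1/√(1 - 0.654²) = 1.322
L = L₀/γ = 55.1/1.322 = 41.68 m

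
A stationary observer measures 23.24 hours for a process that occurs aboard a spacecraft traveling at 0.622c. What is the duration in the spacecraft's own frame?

Dilated time Δt = 23.24 hours
γ = 1/√(1 - 0.622²) = 1.277
Δt₀ = Δt/γ = 23.24/1.277 = 18.20 hours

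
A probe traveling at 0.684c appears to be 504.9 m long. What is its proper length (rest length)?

Contracted length L = 504.9 m
γ = 1/√(1 - 0.684²) = 1.3708
L₀ = γL = 1.3708 × 504.9 = 692.1 m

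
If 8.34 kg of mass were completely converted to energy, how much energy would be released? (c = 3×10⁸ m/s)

Using E = mc²:
c² = (3×10⁸)² = 9×10¹⁶ m²/s²
E = 8.34 × 9×10¹⁶ = 7.506×10¹⁷ J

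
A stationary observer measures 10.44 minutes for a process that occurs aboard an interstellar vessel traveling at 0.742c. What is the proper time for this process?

Dilated time Δt = 10.44 minutes
γ = 1/√(1 - 0.742²) = 1.4916
Δt₀ = Δt/γ = 10.44/1.4916 = 6.999 minutes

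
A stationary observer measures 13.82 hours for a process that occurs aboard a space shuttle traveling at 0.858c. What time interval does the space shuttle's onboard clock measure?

Dilated time Δt = 13.82 hours
γ = 1/√(1 - 0.858²) = 1.94685
Δt₀ = Δt/γ = 13.82/1.94685 = 7.099 hours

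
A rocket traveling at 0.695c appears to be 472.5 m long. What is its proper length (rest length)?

Contracted length L = 472.5 m
γ = 1/√(1 - 0.695²) = 1.391
L₀ = γL = 1.391 × 472.5 = 657.2 m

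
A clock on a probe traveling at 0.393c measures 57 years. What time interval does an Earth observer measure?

Proper time Δt₀ = 57 years
γ = 1/√(1 - 0.393²) = 1.0875
Δt = γΔt₀ = 1.0875 × 57 = 61.99 years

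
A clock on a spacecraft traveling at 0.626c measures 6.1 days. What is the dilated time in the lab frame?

Proper time Δt₀ = 6.1 days
γ = 1/√(1 - 0.626²) = 1.2823
Δt = γΔt₀ = 1.2823 × 6.1 = 7.822 days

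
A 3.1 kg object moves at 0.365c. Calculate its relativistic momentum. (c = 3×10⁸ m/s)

γ = 1/√(1 - 0.365²) = 1.074
v = 0.365 × 3×10⁸ = 1.095×10⁸ m/s
p = γmv = 1.074 × 3.1 × 1.095×10⁸ = 3.646×10⁸ kg·m/s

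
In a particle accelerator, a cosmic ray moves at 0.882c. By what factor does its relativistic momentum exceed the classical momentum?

p_rel = γmv, p_class = mv
Ratio = γ = 1/√(1 - 0.882²)
= 1/√(0.222076) = 2.122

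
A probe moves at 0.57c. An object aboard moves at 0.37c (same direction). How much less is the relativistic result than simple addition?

Classical: u' + v = 0.37 + 0.57 = 0.94c
Relativistic: u = (0.37 + 0.57)/(1 + 0.2109) = 0.94/1.2109 = 0.7763c
Difference: 0.94 - 0.7763 = 0.1637c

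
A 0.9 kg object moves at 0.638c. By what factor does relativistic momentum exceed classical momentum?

p_rel = γmv, p_class = mv
Ratio = γ = 1/√(1 - 0.638²) = 1.299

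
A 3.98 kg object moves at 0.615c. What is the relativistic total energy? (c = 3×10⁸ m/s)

γ = 1/√(1 - 0.615²) = 1.2682
mc² = 3.98 × (3×10⁸)² = 3.582×10¹⁷ J
E = γmc² = 1.2682 × 3.582×10¹⁷ = 4.543×10¹⁷ J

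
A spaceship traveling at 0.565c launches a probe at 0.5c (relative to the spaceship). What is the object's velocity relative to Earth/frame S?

u = (u' + v)/(1 + u'v/c²)
Numerator: 0.5 + 0.565 = 1.065
Denominator: 1 + 0.2825 = 1.2825
u = 1.065/1.2825 = 0.8304c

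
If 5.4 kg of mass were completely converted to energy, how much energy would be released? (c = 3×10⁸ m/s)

Using E = mc²:
c² = (3×10⁸)² = 9×10¹⁶ m²/s²
E = 5.4 × 9×10¹⁶ = 4.860×10¹⁷ J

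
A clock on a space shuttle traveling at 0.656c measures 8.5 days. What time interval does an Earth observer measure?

Proper time Δt₀ = 8.5 days
γ = 1/√(1 - 0.656²) = 1.325
Δt = γΔt₀ = 1.325 × 8.5 = 11.26 days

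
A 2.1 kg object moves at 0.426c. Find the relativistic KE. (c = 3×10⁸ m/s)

γ = 1/√(1 - 0.426²) = 1.1053
γ - 1 = 0.1053
KE = (γ-1)mc² = 0.1053 × 2.1 × (3×10⁸)² = 1.990×10¹⁶ J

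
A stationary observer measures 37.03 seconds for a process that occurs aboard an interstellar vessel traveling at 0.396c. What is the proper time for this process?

Dilated time Δt = 37.03 seconds
γ = 1/√(1 - 0.396²) = 1.089
Δt₀ = Δt/γ = 37.03/1.089 = 34.00 seconds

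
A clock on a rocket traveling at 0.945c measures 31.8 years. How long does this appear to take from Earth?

Proper time Δt₀ = 31.8 years
γ = 1/√(1 - 0.945²) = 3.0574
Δt = γΔt₀ = 3.0574 × 31.8 = 97.23 years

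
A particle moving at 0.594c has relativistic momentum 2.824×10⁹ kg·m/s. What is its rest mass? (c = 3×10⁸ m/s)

γ = 1/√(1 - 0.594²) = 1.243
v = 0.594 × 3×10⁸ = 1.782×10⁸ m/s
m = p/(γv) = 2.824×10⁹/(1.243 × 1.782×10⁸) = 12.75 kg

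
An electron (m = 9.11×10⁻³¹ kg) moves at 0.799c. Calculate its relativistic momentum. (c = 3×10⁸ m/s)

γ = 1/√(1 - 0.799²) = 1.663
v = 0.799 × 3×10⁸ = 2.397×10⁸ m/s
p = γmv = 1.663 × 9.11×10⁻³¹ × 2.397×10⁸ = 3.631×10⁻²² kg·m/s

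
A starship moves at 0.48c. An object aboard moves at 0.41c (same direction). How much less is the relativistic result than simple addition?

Classical: u' + v = 0.41 + 0.48 = 0.89c
Relativistic: u = (0.41 + 0.48)/(1 + 0.1968) = 0.89/1.1968 = 0.7436c
Difference: 0.89 - 0.7436 = 0.1464c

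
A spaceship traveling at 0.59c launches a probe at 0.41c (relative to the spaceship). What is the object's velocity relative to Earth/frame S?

u = (u' + v)/(1 + u'v/c²)
Numerator: 0.41 + 0.59 = 1
Denominator: 1 + 0.2419 = 1.2419
u = 1/1.2419 = 0.8052c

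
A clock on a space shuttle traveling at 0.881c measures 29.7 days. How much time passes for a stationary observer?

Proper time Δt₀ = 29.7 days
γ = 1/√(1 - 0.881²) = 2.11365
Δt = γΔt₀ = 2.11365 × 29.7 = 62.78 days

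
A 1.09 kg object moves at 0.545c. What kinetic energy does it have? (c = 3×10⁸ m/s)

γ = 1/√(1 - 0.545²) = 1.1927
γ - 1 = 0.1927
KE = (γ-1)mc² = 0.1927 × 1.09 × (3×10⁸)² = 1.890×10¹⁶ J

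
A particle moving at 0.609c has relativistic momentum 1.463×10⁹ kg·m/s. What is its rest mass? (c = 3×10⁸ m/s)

γ = 1/√(1 - 0.609²) = 1.2608
v = 0.609 × 3×10⁸ = 1.827×10⁸ m/s
m = p/(γv) = 1.463×10⁹/(1.2608 × 1.827×10⁸) = 6.351 kg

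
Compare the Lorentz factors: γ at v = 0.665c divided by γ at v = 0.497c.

γ₁ = 1/√(1 - 0.665²) = 1.339
γ₂ = 1/√(1 - 0.497²) = 1.152
γ₁/γ₂ = 1.339/1.152 = 1.162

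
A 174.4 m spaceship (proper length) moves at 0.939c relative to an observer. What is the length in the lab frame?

Proper length L₀ = 174.4 m
γ = 1/√(1 - 0.939²) = 2.9077
L = L₀/γ = 174.4/2.9077 = 59.98 m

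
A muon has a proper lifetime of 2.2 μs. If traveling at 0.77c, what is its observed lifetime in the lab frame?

Proper lifetime τ₀ = 2.2 μs
γ = 1/√(1 - 0.77²) = 1.5673
τ = γτ₀ = 1.5673 × 2.2 μs = 3.448 μs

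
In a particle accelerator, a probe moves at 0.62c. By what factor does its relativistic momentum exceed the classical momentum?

p_rel = γmv, p_class = mv
Ratio = γ = 1/√(1 - 0.62²)
= 1/√(0.6156) = 1.275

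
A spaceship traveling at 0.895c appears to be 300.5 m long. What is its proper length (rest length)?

Contracted length L = 300.5 m
γ = 1/√(1 - 0.895²) = 2.242
L₀ = γL = 2.242 × 300.5 = 673.7 m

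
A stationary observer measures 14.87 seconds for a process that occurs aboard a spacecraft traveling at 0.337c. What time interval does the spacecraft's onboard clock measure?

Dilated time Δt = 14.87 seconds
γ = 1/√(1 - 0.337²) = 1.062
Δt₀ = Δt/γ = 14.87/1.062 = 14.00 seconds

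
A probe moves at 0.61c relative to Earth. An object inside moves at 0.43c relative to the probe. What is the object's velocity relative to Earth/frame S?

u = (u' + v)/(1 + u'v/c²)
Numerator: 0.43 + 0.61 = 1.04
Denominator: 1 + 0.2623 = 1.2623
u = 1.04/1.2623 = 0.8239c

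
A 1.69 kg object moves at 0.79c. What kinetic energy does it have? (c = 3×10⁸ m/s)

γ = 1/√(1 - 0.79²) = 1.631
γ - 1 = 0.6310
KE = (γ-1)mc² = 0.6310 × 1.69 × (3×10⁸)² = 9.598×10¹⁶ J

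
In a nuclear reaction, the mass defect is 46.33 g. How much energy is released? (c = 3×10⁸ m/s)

Convert mass defect: Δm = 46.33 g = 0.04633 kg
E = Δm·c² = 0.04633 × (3×10⁸)²
= 0.04633 × 9×10¹⁶ = 4.170×10¹⁵ J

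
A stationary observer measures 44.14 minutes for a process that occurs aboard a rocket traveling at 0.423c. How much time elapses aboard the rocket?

Dilated time Δt = 44.14 minutes
γ = 1/√(1 - 0.423²) = 1.1036
Δt₀ = Δt/γ = 44.14/1.1036 = 40.00 minutes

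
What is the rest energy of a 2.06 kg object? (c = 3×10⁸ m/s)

c² = (3×10⁸)² = 9.000×10¹⁶ m²/s²
E₀ = mc² = 2.06 × 9.000×10¹⁶ = 1.854×10¹⁷ J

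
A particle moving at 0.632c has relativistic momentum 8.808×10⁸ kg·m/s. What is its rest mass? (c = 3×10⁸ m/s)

γ = 1/√(1 - 0.632²) = 1.2904
v = 0.632 × 3×10⁸ = 1.896×10⁸ m/s
m = p/(γv) = 8.808×10⁸/(1.2904 × 1.896×10⁸) = 3.600 kg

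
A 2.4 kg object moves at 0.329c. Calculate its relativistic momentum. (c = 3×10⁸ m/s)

γ = 1/√(1 - 0.329²) = 1.05895
v = 0.329 × 3×10⁸ = 9.870×10⁷ m/s
p = γmv = 1.05895 × 2.4 × 9.870×10⁷ = 2.508×10⁸ kg·m/s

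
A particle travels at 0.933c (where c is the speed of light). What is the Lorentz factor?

v/c = 0.933, so (v/c)² = 0.870489
1 - (v/c)² = 0.129511
γ = 1/√(0.129511) = 2.779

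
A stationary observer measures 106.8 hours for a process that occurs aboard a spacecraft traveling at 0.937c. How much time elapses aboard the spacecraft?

Dilated time Δt = 106.8 hours
γ = 1/√(1 - 0.937²) = 2.8626
Δt₀ = Δt/γ = 106.8/2.8626 = 37.31 hours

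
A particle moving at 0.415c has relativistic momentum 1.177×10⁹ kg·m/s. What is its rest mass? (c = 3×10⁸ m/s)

γ = 1/√(1 - 0.415²) = 1.0991
v = 0.415 × 3×10⁸ = 1.245×10⁸ m/s
m = p/(γv) = 1.177×10⁹/(1.0991 × 1.245×10⁸) = 8.601 kg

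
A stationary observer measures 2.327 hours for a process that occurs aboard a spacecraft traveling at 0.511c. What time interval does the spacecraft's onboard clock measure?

Dilated time Δt = 2.327 hours
γ = 1/√(1 - 0.511²) = 1.1634
Δt₀ = Δt/γ = 2.327/1.1634 = 2.000 hours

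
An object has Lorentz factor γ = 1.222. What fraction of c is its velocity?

From γ = 1/√(1 - v²/c²):
1/γ² = 1/1.222² = 0.6697
v²/c² = 1 - 0.6697 = 0.3303
v/c = √(0.3303) = 0.5747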